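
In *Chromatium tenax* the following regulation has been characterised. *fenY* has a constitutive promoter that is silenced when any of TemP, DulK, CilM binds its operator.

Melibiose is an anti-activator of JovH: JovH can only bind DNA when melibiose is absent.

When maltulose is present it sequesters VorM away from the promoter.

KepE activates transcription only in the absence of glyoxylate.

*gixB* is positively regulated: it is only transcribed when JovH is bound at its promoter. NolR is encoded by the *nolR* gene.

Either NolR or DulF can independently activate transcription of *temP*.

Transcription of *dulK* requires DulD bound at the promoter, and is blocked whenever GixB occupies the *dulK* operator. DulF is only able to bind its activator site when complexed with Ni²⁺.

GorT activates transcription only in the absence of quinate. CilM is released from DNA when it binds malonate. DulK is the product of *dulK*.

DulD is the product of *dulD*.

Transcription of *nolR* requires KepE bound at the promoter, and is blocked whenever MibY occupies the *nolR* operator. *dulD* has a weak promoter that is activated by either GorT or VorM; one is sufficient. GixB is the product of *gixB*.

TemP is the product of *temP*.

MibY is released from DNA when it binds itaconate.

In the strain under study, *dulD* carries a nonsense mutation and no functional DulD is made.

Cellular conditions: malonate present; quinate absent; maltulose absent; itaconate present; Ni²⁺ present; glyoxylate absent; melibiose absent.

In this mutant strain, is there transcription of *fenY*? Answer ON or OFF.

OFF

Glyoxylate is absent, so KepE is active.
Itaconate is present, so MibY is inactive.
No repressor is bound and KepE is active, so *nolR* is transcribed.
So NolR is produced and active.
Ni²⁺ is present, so DulF is active.
Activator NolR is present, so *temP* is transcribed.
So TemP is produced and active.
DulD is non-functional in this strain, so it has no effect.
Melibiose is absent, so JovH is active.
No repressor is bound and JovH is active, so *gixB* is transcribed.
So GixB is produced and active.
With repressor GixB bound, *dulK* is not transcribed.
So DulK is not produced.
Malonate is present, so CilM is inactive.
With repressor TemP bound, *fenY* is not transcribed.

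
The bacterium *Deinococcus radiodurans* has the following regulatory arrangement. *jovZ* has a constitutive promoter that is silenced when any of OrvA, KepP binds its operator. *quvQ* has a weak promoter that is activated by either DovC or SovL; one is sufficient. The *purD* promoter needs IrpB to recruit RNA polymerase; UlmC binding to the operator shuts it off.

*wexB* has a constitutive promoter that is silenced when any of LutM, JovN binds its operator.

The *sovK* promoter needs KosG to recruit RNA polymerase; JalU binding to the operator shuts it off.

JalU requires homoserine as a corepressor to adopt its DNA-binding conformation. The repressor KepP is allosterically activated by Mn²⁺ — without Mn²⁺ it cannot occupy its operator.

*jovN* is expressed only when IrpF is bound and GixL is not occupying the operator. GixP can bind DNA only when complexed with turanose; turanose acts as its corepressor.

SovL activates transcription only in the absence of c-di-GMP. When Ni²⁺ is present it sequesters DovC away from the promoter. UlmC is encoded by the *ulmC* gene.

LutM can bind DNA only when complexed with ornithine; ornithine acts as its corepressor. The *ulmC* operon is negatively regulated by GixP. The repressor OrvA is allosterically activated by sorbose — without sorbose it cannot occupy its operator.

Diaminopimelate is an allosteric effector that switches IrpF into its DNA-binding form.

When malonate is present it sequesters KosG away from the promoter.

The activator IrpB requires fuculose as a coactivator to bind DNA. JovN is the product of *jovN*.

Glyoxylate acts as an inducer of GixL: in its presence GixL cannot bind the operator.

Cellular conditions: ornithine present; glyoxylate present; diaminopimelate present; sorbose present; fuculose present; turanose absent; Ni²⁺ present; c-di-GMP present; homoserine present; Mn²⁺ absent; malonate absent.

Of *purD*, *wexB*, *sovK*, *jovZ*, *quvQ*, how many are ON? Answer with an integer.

Fuculose is present, so IrpB is active.
Turanose is absent, so GixP is inactive.
With no repressor bound, *ulmC* is transcribed.
So UlmC is produced and active.
With repressor UlmC bound, *purD* is not transcribed.
→ *purD* is OFF.
Ornithine is present, so LutM is active.
Diaminopimelate is present, so IrpF is active.
Glyoxylate is present, so GixL is inactive.
No repressor is bound and IrpF is active, so *jovN* is transcribed.
So JovN is produced and active.
With repressor LutM bound, *wexB* is not transcribed.
→ *wexB* is OFF.
Malonate is absent, so KosG is active.
Homoserine is present, so JalU is active.
With repressor JalU bound, *sovK* is not transcribed.
→ *sovK* is OFF.
Sorbose is present, so OrvA is active.
Mn²⁺ is absent, so KepP is inactive.
With repressor OrvA bound, *jovZ* is not transcribed.
→ *jovZ* is OFF.
Ni²⁺ is present, so DovC is inactive.
c-di-GMP is present, so SovL is inactive.
No activator is available at the *quvQ* promoter, so *quvQ* is not transcribed.
→ *quvQ* is OFF.
0 of the 5 genes are transcribed.

0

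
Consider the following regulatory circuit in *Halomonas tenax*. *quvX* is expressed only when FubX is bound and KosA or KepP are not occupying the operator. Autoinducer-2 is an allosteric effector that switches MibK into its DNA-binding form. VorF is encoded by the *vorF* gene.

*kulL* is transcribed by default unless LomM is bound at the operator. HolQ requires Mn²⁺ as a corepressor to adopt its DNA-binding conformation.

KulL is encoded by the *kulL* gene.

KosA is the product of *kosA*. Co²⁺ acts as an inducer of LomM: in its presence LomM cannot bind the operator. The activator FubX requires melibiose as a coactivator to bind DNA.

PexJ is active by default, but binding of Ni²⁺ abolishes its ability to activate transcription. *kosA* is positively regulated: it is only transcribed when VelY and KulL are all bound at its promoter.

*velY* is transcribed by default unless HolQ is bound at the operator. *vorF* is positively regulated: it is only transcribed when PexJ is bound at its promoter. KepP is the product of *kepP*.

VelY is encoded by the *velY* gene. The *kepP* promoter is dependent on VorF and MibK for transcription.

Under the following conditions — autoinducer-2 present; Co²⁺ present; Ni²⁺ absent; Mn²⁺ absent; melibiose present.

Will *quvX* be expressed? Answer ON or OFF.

OFF

Mn²⁺ is absent, so HolQ is inactive.
With no repressor bound, *velY* is transcribed.
So VelY is produced and active.
Co²⁺ is present, so LomM is inactive.
With no repressor bound, *kulL* is transcribed.
So KulL is produced and active.
No repressor is bound and VelY and KulL are active, so *kosA* is transcribed.
So KosA is produced and active.
Melibiose is present, so FubX is active.
Ni²⁺ is absent, so PexJ is active.
No repressor is bound and PexJ is active, so *vorF* is transcribed.
So VorF is produced and active.
Autoinducer-2 is present, so MibK is active.
No repressor is bound and VorF and MibK are active, so *kepP* is transcribed.
So KepP is produced and active.
With repressor KosA bound, *quvX* is not transcribed.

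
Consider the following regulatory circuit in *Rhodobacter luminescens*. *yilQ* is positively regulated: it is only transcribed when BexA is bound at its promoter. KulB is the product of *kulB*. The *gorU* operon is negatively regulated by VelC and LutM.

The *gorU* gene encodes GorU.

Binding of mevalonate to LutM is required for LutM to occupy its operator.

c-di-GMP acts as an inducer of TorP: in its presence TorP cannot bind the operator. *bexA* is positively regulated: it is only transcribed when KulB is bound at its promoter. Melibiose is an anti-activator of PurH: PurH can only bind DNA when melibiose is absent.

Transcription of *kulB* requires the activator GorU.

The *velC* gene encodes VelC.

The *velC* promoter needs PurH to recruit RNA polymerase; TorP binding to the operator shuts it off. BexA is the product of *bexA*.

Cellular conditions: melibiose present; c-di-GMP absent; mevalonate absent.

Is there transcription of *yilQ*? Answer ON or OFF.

c-di-GMP is absent, so TorP is active.
Melibiose is present, so PurH is inactive.
With repressor TorP bound, *velC* is not transcribed.
So VelC is not produced.
Mevalonate is absent, so LutM is inactive.
With no repressor bound, *gorU* is transcribed.
So GorU is produced and active.
No repressor is bound and GorU is active, so *kulB* is transcribed.
So KulB is produced and active.
No repressor is bound and KulB is active, so *bexA* is transcribed.
So BexA is produced and active.
No repressor is bound and BexA is active, so *yilQ* is transcribed.

ON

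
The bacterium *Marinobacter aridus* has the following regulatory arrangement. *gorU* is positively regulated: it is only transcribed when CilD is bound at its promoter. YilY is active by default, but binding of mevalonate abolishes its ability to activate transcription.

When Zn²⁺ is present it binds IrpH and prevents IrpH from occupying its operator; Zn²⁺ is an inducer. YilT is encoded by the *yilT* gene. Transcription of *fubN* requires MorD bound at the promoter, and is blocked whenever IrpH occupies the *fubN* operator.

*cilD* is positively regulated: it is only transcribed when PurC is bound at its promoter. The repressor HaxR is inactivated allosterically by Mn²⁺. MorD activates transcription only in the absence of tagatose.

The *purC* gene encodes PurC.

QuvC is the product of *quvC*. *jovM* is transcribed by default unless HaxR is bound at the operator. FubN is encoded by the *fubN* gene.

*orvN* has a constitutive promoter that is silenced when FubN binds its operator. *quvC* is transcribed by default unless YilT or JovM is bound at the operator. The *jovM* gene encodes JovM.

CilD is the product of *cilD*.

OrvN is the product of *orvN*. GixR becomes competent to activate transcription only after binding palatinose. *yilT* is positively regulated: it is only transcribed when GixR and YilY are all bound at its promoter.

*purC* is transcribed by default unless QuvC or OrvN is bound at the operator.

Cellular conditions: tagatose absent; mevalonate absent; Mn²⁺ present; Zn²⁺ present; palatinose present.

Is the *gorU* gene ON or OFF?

ON

Palatinose is present, so GixR is active.
Mevalonate is absent, so YilY is active.
No repressor is bound and GixR and YilY are active, so *yilT* is transcribed.
So YilT is produced and active.
Mn²⁺ is present, so HaxR is inactive.
With no repressor bound, *jovM* is transcribed.
So JovM is produced and active.
With repressor YilT bound, *quvC* is not transcribed.
So QuvC is not produced.
Tagatose is absent, so MorD is active.
Zn²⁺ is present, so IrpH is inactive.
No repressor is bound and MorD is active, so *fubN* is transcribed.
So FubN is produced and active.
With repressor FubN bound, *orvN* is not transcribed.
So OrvN is not produced.
With no repressor bound, *purC* is transcribed.
So PurC is produced and active.
No repressor is bound and PurC is active, so *cilD* is transcribed.
So CilD is produced and active.
No repressor is bound and CilD is active, so *gorU* is transcribed.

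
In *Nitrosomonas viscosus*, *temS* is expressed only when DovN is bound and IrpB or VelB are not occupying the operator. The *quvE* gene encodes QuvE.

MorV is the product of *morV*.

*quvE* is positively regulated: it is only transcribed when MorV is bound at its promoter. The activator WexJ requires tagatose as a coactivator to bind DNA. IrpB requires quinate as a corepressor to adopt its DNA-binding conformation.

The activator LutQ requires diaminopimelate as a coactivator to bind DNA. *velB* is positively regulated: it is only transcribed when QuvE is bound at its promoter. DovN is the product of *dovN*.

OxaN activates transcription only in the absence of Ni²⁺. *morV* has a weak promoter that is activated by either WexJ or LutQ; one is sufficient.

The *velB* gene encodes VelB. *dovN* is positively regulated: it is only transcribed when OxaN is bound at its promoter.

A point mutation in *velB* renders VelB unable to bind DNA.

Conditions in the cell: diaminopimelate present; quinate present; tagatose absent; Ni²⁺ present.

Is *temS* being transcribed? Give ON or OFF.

Quinate is present, so IrpB is active.
VelB is non-functional in this strain, so it has no effect.
Ni²⁺ is present, so OxaN is inactive.
Required activator OxaN is absent, so *dovN* is not transcribed.
So DovN is not produced.
With repressor IrpB bound, *temS* is not transcribed.

OFF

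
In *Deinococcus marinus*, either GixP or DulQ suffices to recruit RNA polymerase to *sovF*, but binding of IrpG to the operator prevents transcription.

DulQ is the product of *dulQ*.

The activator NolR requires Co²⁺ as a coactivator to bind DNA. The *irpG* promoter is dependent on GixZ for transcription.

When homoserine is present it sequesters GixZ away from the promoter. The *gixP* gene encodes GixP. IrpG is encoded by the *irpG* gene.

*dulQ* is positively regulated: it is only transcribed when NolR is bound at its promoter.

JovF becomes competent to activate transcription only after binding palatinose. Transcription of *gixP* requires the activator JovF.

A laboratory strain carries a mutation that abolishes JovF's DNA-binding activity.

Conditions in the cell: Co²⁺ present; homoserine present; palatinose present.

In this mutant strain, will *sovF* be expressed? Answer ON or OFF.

JovF is non-functional in this strain, so it has no effect.
Required activator JovF is absent, so *gixP* is not transcribed.
So GixP is not produced.
Co²⁺ is present, so NolR is active.
No repressor is bound and NolR is active, so *dulQ* is transcribed.
So DulQ is produced and active.
Homoserine is present, so GixZ is inactive.
Required activator GixZ is absent, so *irpG* is not transcribed.
So IrpG is not produced.
Activator DulQ is present, so *sovF* is transcribed.

ON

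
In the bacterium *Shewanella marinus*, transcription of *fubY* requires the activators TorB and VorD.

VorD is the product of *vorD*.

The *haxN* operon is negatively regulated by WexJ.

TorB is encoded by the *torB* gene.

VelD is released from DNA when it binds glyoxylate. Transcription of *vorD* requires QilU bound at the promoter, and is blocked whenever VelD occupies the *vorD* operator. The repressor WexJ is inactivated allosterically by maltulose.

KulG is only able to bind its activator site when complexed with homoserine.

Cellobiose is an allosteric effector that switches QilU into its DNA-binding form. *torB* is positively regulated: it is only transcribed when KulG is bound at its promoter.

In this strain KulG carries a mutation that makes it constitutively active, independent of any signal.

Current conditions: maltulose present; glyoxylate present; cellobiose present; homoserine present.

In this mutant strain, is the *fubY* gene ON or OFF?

ON

KulG is constitutively active in this strain.
No repressor is bound and KulG is active, so *torB* is transcribed.
So TorB is produced and active.
Cellobiose is present, so QilU is active.
Glyoxylate is present, so VelD is inactive.
No repressor is bound and QilU is active, so *vorD* is transcribed.
So VorD is produced and active.
No repressor is bound and TorB and VorD are active, so *fubY* is transcribed.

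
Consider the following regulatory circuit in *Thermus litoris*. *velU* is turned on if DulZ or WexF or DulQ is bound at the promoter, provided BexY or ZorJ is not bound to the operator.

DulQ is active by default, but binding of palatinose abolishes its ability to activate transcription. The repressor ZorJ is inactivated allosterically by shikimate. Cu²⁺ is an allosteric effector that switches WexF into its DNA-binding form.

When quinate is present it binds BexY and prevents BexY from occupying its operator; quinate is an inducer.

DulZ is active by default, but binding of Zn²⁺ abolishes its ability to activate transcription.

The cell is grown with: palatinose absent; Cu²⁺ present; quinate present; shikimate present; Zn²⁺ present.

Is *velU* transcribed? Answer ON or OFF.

Zn²⁺ is present, so DulZ is inactive.
Quinate is present, so BexY is inactive.
Cu²⁺ is present, so WexF is active.
Shikimate is present, so ZorJ is inactive.
Palatinose is absent, so DulQ is active.
Activator WexF is present, so *velU* is transcribed.

ON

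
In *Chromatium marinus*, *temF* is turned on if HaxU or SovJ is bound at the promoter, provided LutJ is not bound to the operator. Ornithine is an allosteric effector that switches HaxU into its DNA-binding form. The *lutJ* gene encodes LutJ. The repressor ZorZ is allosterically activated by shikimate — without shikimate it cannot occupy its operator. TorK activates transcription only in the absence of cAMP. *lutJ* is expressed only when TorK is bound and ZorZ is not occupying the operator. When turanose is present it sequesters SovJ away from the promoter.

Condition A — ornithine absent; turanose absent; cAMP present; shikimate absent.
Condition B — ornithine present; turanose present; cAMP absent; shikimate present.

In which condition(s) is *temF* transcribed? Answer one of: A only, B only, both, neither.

both

Condition A:
Ornithine is absent, so HaxU is inactive.
Turanose is absent, so SovJ is active.
cAMP is present, so TorK is inactive.
Shikimate is absent, so ZorZ is inactive.
Required activator TorK is absent, so *lutJ* is not transcribed.
So LutJ is not produced.
Activator SovJ is present, so *temF* is transcribed.
→ *temF* is ON in A.
Condition B:
Ornithine is present, so HaxU is active.
Turanose is present, so SovJ is inactive.
cAMP is absent, so TorK is active.
Shikimate is present, so ZorZ is active.
With repressor ZorZ bound, *lutJ* is not transcribed.
So LutJ is not produced.
Activator HaxU is present, so *temF* is transcribed.
→ *temF* is ON in B.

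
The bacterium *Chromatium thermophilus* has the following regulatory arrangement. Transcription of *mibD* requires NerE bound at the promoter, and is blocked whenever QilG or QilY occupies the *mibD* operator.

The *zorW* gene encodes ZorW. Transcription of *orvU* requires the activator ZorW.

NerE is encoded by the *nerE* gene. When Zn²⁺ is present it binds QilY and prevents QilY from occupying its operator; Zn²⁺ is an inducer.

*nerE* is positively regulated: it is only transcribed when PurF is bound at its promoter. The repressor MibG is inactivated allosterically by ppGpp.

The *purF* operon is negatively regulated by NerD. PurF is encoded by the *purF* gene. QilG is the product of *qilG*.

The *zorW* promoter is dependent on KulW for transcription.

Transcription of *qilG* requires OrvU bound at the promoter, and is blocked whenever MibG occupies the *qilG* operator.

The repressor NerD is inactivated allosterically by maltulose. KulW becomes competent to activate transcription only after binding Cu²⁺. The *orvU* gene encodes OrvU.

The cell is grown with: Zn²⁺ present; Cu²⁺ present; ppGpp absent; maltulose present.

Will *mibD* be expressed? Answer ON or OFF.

ppGpp is absent, so MibG is active.
Cu²⁺ is present, so KulW is active.
No repressor is bound and KulW is active, so *zorW* is transcribed.
So ZorW is produced and active.
No repressor is bound and ZorW is active, so *orvU* is transcribed.
So OrvU is produced and active.
With repressor MibG bound, *qilG* is not transcribed.
So QilG is not produced.
Zn²⁺ is present, so QilY is inactive.
Maltulose is present, so NerD is inactive.
With no repressor bound, *purF* is transcribed.
So PurF is produced and active.
No repressor is bound and PurF is active, so *nerE* is transcribed.
So NerE is produced and active.
No repressor is bound and NerE is active, so *mibD* is transcribed.

ON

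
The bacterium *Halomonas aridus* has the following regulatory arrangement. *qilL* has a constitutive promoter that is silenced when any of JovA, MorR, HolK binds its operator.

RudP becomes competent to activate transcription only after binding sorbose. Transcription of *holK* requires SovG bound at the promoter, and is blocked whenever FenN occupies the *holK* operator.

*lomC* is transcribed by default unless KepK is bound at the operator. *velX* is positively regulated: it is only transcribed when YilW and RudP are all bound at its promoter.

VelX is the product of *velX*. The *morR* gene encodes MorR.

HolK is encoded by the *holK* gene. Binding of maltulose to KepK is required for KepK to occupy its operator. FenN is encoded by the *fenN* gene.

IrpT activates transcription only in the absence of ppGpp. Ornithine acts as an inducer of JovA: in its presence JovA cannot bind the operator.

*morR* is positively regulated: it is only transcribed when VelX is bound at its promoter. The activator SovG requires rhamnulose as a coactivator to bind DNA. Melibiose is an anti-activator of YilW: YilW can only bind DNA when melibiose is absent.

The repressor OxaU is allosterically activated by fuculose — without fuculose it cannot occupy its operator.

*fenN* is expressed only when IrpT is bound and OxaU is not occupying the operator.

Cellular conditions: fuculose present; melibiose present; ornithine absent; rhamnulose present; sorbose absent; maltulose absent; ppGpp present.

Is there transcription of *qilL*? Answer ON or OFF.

Ornithine is absent, so JovA is active.
Melibiose is present, so YilW is inactive.
Sorbose is absent, so RudP is inactive.
Required activator YilW is absent, so *velX* is not transcribed.
So VelX is not produced.
Required activator VelX is absent, so *morR* is not transcribed.
So MorR is not produced.
ppGpp is present, so IrpT is inactive.
Fuculose is present, so OxaU is active.
With repressor OxaU bound, *fenN* is not transcribed.
So FenN is not produced.
Rhamnulose is present, so SovG is active.
No repressor is bound and SovG is active, so *holK* is transcribed.
So HolK is produced and active.
With repressor JovA bound, *qilL* is not transcribed.

OFF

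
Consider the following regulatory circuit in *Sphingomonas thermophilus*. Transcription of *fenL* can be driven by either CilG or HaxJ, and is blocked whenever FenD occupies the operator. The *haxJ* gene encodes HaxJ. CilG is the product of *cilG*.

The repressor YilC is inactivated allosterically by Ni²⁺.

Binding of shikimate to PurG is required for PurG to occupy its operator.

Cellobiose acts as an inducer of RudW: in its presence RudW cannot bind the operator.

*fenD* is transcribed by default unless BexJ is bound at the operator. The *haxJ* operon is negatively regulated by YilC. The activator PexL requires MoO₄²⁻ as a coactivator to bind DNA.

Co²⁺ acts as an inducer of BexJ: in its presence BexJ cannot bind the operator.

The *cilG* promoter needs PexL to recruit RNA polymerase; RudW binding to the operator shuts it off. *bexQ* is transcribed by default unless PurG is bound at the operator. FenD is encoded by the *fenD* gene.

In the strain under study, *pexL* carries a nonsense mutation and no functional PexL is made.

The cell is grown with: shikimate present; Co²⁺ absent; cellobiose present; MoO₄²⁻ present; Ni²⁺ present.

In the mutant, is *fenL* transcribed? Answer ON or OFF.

ON

Cellobiose is present, so RudW is inactive.
PexL is non-functional in this strain, so it has no effect.
Required activator PexL is absent, so *cilG* is not transcribed.
So CilG is not produced.
Ni²⁺ is present, so YilC is inactive.
With no repressor bound, *haxJ* is transcribed.
So HaxJ is produced and active.
Co²⁺ is absent, so BexJ is active.
With repressor BexJ bound, *fenD* is not transcribed.
So FenD is not produced.
Activator HaxJ is present, so *fenL* is transcribed.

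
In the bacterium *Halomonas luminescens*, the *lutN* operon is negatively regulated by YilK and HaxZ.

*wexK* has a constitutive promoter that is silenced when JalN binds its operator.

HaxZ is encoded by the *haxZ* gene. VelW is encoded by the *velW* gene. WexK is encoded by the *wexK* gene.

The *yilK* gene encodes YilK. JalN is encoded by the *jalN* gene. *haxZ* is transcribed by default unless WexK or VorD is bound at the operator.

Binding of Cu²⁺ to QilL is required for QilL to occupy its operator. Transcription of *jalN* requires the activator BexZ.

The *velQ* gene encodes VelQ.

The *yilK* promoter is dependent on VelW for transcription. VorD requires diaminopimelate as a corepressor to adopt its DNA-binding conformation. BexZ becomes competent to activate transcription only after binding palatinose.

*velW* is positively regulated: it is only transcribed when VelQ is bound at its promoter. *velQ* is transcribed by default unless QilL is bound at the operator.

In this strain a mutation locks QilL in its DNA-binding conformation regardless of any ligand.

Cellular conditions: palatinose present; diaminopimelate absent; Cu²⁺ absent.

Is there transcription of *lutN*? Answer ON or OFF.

OFF

QilL is constitutively active in this strain.
With repressor QilL bound, *velQ* is not transcribed.
So VelQ is not produced.
Required activator VelQ is absent, so *velW* is not transcribed.
So VelW is not produced.
Required activator VelW is absent, so *yilK* is not transcribed.
So YilK is not produced.
Palatinose is present, so BexZ is active.
No repressor is bound and BexZ is active, so *jalN* is transcribed.
So JalN is produced and active.
With repressor JalN bound, *wexK* is not transcribed.
So WexK is not produced.
Diaminopimelate is absent, so VorD is inactive.
With no repressor bound, *haxZ* is transcribed.
So HaxZ is produced and active.
With repressor HaxZ bound, *lutN* is not transcribed.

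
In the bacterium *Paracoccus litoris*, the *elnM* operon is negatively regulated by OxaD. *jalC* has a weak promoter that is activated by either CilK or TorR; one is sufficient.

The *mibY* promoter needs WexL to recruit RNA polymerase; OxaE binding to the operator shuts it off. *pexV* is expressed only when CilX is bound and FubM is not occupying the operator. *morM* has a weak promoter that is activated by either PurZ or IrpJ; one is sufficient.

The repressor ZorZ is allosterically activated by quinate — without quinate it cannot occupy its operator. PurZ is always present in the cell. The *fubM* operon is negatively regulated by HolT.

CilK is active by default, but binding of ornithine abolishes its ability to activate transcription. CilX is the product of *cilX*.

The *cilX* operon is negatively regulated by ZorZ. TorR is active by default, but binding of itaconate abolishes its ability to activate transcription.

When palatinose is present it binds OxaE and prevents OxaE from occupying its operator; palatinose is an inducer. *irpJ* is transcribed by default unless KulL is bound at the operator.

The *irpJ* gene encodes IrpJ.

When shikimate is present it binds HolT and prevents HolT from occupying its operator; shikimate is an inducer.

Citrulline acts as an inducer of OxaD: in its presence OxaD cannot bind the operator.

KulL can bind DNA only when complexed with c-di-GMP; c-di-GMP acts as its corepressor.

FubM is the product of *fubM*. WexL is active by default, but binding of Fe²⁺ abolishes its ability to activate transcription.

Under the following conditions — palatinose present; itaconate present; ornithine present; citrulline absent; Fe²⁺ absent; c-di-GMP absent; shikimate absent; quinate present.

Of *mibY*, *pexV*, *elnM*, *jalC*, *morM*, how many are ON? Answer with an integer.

2

Palatinose is present, so OxaE is inactive.
Fe²⁺ is absent, so WexL is active.
No repressor is bound and WexL is active, so *mibY* is transcribed.
→ *mibY* is ON.
Quinate is present, so ZorZ is active.
With repressor ZorZ bound, *cilX* is not transcribed.
So CilX is not produced.
Shikimate is absent, so HolT is active.
With repressor HolT bound, *fubM* is not transcribed.
So FubM is not produced.
Required activator CilX is absent, so *pexV* is not transcribed.
→ *pexV* is OFF.
Citrulline is absent, so OxaD is active.
With repressor OxaD bound, *elnM* is not transcribed.
→ *elnM* is OFF.
Ornithine is present, so CilK is inactive.
Itaconate is present, so TorR is inactive.
No activator is available at the *jalC* promoter, so *jalC* is not transcribed.
→ *jalC* is OFF.
PurZ is produced constitutively and is active.
c-di-GMP is absent, so KulL is inactive.
With no repressor bound, *irpJ* is transcribed.
So IrpJ is produced and active.
Activator PurZ is present, so *morM* is transcribed.
→ *morM* is ON.
2 of the 5 genes are transcribed.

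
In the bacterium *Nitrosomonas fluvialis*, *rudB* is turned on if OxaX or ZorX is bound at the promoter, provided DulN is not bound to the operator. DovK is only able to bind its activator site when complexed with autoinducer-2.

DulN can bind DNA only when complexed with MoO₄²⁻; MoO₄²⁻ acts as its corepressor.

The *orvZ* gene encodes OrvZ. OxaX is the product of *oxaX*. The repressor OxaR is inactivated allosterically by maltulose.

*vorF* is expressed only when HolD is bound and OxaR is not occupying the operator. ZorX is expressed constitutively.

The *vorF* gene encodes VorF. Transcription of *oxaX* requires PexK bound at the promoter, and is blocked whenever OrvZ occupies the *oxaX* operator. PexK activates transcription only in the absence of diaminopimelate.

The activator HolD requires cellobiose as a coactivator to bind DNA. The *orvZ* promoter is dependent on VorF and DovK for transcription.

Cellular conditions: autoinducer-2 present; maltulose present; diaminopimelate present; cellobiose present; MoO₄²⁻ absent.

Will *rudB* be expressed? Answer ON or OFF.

ON

Diaminopimelate is present, so PexK is inactive.
Maltulose is present, so OxaR is inactive.
Cellobiose is present, so HolD is active.
No repressor is bound and HolD is active, so *vorF* is transcribed.
So VorF is produced and active.
Autoinducer-2 is present, so DovK is active.
No repressor is bound and VorF and DovK are active, so *orvZ* is transcribed.
So OrvZ is produced and active.
With repressor OrvZ bound, *oxaX* is not transcribed.
So OxaX is not produced.
MoO₄²⁻ is absent, so DulN is inactive.
ZorX is produced constitutively and is active.
Activator ZorX is present, so *rudB* is transcribed.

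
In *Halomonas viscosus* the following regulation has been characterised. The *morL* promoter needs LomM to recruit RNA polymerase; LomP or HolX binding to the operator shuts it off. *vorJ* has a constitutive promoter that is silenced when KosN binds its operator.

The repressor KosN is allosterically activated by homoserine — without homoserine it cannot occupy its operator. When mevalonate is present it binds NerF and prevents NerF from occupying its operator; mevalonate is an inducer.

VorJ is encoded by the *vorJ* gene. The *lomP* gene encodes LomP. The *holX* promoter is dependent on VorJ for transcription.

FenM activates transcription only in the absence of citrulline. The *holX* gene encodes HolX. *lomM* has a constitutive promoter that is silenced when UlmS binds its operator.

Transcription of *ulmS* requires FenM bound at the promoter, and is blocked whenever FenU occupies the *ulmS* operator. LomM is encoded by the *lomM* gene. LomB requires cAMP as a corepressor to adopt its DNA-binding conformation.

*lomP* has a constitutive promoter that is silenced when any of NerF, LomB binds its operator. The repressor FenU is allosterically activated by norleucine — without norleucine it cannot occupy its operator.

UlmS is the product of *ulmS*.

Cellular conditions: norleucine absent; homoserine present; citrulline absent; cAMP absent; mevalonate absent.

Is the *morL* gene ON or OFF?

Mevalonate is absent, so NerF is active.
cAMP is absent, so LomB is inactive.
With repressor NerF bound, *lomP* is not transcribed.
So LomP is not produced.
Homoserine is present, so KosN is active.
With repressor KosN bound, *vorJ* is not transcribed.
So VorJ is not produced.
Required activator VorJ is absent, so *holX* is not transcribed.
So HolX is not produced.
Citrulline is absent, so FenM is active.
Norleucine is absent, so FenU is inactive.
No repressor is bound and FenM is active, so *ulmS* is transcribed.
So UlmS is produced and active.
With repressor UlmS bound, *lomM* is not transcribed.
So LomM is not produced.
Required activator LomM is absent, so *morL* is not transcribed.

OFF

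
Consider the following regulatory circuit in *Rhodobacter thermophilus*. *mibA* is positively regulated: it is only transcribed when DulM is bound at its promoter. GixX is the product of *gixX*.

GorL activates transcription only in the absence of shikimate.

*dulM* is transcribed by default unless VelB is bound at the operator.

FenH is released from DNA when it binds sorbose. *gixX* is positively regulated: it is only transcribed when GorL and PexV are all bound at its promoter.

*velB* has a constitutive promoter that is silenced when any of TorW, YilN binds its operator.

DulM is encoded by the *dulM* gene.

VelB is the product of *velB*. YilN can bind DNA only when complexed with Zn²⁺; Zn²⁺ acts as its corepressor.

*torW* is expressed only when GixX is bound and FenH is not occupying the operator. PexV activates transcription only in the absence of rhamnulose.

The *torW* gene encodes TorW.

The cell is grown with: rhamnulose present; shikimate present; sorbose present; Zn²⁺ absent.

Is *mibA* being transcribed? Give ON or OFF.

OFF

Shikimate is present, so GorL is inactive.
Rhamnulose is present, so PexV is inactive.
Required activator GorL is absent, so *gixX* is not transcribed.
So GixX is not produced.
Sorbose is present, so FenH is inactive.
Required activator GixX is absent, so *torW* is not transcribed.
So TorW is not produced.
Zn²⁺ is absent, so YilN is inactive.
With no repressor bound, *velB* is transcribed.
So VelB is produced and active.
With repressor VelB bound, *dulM* is not transcribed.
So DulM is not produced.
Required activator DulM is absent, so *mibA* is not transcribed.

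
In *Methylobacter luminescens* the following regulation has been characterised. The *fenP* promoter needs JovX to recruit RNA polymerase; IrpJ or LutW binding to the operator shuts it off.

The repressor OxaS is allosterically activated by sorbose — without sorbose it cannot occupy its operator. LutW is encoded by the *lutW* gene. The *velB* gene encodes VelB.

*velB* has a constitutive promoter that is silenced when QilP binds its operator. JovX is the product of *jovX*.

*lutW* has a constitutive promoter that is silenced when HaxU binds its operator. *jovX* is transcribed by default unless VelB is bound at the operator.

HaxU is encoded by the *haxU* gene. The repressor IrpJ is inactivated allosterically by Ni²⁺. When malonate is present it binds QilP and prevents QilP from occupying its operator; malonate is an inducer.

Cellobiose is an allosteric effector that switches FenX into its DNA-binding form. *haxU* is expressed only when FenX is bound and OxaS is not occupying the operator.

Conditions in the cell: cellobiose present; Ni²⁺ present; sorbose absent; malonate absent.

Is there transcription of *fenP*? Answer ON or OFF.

Malonate is absent, so QilP is active.
With repressor QilP bound, *velB* is not transcribed.
So VelB is not produced.
With no repressor bound, *jovX* is transcribed.
So JovX is produced and active.
Ni²⁺ is present, so IrpJ is inactive.
Sorbose is absent, so OxaS is inactive.
Cellobiose is present, so FenX is active.
No repressor is bound and FenX is active, so *haxU* is transcribed.
So HaxU is produced and active.
With repressor HaxU bound, *lutW* is not transcribed.
So LutW is not produced.
No repressor is bound and JovX is active, so *fenP* is transcribed.

ON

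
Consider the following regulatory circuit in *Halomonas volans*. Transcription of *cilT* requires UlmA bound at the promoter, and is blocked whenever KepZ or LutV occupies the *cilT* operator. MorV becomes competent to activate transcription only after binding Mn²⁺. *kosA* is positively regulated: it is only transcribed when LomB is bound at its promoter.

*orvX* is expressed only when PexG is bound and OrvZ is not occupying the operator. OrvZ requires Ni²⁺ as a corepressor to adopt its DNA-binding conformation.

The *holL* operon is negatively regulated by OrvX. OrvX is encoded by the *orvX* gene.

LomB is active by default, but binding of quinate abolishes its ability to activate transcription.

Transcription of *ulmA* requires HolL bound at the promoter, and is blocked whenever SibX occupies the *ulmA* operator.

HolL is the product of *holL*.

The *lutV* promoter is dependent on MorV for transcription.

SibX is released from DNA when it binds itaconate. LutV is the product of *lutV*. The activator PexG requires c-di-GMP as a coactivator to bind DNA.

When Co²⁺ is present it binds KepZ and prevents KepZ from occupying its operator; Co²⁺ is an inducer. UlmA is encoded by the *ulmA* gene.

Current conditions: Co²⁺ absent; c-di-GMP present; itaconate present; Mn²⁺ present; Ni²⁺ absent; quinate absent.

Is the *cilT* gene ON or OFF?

OFF

Itaconate is present, so SibX is inactive.
c-di-GMP is present, so PexG is active.
Ni²⁺ is absent, so OrvZ is inactive.
No repressor is bound and PexG is active, so *orvX* is transcribed.
So OrvX is produced and active.
With repressor OrvX bound, *holL* is not transcribed.
So HolL is not produced.
Required activator HolL is absent, so *ulmA* is not transcribed.
So UlmA is not produced.
Co²⁺ is absent, so KepZ is active.
Mn²⁺ is present, so MorV is active.
No repressor is bound and MorV is active, so *lutV* is transcribed.
So LutV is produced and active.
With repressor KepZ bound, *cilT* is not transcribed.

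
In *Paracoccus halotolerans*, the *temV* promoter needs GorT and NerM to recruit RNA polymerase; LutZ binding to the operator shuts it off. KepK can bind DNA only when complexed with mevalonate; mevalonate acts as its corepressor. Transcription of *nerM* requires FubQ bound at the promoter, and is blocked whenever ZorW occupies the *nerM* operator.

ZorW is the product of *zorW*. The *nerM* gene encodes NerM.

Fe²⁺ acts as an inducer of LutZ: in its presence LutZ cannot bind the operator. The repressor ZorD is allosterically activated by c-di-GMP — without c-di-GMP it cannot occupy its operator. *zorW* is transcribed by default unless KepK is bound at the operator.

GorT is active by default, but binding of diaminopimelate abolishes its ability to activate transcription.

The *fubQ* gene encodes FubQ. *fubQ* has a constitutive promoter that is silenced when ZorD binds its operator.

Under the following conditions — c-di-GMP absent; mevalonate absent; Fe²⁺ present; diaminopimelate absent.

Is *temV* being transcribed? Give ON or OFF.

Fe²⁺ is present, so LutZ is inactive.
Diaminopimelate is absent, so GorT is active.
Mevalonate is absent, so KepK is inactive.
With no repressor bound, *zorW* is transcribed.
So ZorW is produced and active.
c-di-GMP is absent, so ZorD is inactive.
With no repressor bound, *fubQ* is transcribed.
So FubQ is produced and active.
With repressor ZorW bound, *nerM* is not transcribed.
So NerM is not produced.
Required activator NerM is absent, so *temV* is not transcribed.

OFF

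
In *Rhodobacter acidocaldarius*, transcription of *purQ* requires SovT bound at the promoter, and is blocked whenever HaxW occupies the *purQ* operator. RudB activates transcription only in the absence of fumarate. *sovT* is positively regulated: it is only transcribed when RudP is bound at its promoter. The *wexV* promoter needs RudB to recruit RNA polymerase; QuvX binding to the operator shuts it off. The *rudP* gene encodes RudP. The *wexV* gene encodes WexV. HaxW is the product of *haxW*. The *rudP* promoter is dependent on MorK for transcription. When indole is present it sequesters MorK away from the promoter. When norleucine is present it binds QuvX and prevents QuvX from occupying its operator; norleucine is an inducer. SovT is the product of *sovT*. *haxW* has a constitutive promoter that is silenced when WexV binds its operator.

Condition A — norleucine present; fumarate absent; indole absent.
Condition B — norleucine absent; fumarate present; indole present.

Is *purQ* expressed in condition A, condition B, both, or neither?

A only

Condition A:
Norleucine is present, so QuvX is inactive.
Fumarate is absent, so RudB is active.
No repressor is bound and RudB is active, so *wexV* is transcribed.
So WexV is produced and active.
With repressor WexV bound, *haxW* is not transcribed.
So HaxW is not produced.
Indole is absent, so MorK is active.
No repressor is bound and MorK is active, so *rudP* is transcribed.
So RudP is produced and active.
No repressor is bound and RudP is active, so *sovT* is transcribed.
So SovT is produced and active.
No repressor is bound and SovT is active, so *purQ* is transcribed.
→ *purQ* is ON in A.
Condition B:
Norleucine is absent, so QuvX is active.
Fumarate is present, so RudB is inactive.
With repressor QuvX bound, *wexV* is not transcribed.
So WexV is not produced.
With no repressor bound, *haxW* is transcribed.
So HaxW is produced and active.
Indole is present, so MorK is inactive.
Required activator MorK is absent, so *rudP* is not transcribed.
So RudP is not produced.
Required activator RudP is absent, so *sovT* is not transcribed.
So SovT is not produced.
With repressor HaxW bound, *purQ* is not transcribed.
→ *purQ* is OFF in B.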